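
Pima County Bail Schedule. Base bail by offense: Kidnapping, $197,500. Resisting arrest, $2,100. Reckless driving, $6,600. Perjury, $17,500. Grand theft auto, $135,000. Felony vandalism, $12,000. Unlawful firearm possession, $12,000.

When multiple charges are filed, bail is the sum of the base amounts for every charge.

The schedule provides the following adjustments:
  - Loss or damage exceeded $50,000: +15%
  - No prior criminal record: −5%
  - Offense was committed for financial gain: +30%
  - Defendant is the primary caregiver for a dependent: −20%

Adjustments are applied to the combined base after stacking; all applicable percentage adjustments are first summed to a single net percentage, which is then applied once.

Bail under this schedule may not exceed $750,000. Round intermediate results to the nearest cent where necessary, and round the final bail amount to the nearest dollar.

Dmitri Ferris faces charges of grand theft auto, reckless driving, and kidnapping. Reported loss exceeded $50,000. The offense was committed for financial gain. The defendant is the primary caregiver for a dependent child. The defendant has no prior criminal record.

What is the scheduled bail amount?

Base amounts from the schedule: grand theft auto $135,000; reckless driving $6,600; kidnapping $197,500.
Stacking rule: sum of all bases. $135,000 + $6,600 + $197,500 = $339,100.
Net percentage adjustment: +15% −5% +30% −20% = +20%. $339,100 × 1.2 = $406,920.
$406,920 is within the $750,000 maximum.

$406,920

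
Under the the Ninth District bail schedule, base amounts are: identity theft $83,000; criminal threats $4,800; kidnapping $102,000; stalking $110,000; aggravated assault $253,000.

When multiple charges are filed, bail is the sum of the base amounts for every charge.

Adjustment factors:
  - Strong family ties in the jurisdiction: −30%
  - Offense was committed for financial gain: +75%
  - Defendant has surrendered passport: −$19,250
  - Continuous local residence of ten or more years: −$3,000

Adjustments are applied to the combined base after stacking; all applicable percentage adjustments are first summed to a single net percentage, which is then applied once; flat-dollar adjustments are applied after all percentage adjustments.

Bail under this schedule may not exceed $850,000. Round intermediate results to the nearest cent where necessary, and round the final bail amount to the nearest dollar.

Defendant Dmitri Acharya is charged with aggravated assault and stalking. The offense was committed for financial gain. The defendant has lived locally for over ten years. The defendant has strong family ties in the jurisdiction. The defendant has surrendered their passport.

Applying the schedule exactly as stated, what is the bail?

Base amounts from the schedule: aggravated assault $253,000; stalking $110,000.
Stacking rule: sum of all bases. $253,000 + $110,000 = $363,000.
Net percentage adjustment: −30% +75% = +45%. $363,000 × 1.45 = $526,350.
Defendant has surrendered passport (−$19,250 flat): $526,350 − $19,250 = $507,100.
Continuous local residence of ten or more years (−$3,000 flat): $507,100 − $3,000 = $504,100.
$504,100 is within the $850,000 maximum.

$504,100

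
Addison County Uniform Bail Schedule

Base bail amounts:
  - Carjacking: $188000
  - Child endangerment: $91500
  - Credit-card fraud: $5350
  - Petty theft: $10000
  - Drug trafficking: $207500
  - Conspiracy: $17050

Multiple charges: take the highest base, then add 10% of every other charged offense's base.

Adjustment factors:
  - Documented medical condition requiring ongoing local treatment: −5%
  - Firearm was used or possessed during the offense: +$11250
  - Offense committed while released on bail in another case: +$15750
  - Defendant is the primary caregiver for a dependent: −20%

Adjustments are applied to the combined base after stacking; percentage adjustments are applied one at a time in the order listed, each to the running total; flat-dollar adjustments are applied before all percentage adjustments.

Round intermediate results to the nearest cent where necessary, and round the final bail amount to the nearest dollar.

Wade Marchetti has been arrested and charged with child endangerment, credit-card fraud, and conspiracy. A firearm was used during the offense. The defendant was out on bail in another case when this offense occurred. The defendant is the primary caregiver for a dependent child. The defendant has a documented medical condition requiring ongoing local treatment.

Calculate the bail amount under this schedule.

$91762

Base amounts from the schedule: child endangerment $91500; credit-card fraud $5350; conspiracy $17050.
Stacking rule: highest base plus 10% of each additional charge. Highest is child endangerment at $91500. Additional: $5350 × 10% = $535; $17050 × 10% = $1705. Combined base = $91500 + $2240 = $93740.
Firearm was used or possessed during the offense (+$11250 flat): $93740 + $11250 = $104990.
Offense committed while released on bail in another case (+$15750 flat): $104990 + $15750 = $120740.
Documented medical condition requiring ongoing local treatment (−5%): $120740 × 0.95 = $114703.
Defendant is the primary caregiver for a dependent (−20%): $114703 × 0.8 = $91762.40.
Rounded to the nearest dollar: $91762.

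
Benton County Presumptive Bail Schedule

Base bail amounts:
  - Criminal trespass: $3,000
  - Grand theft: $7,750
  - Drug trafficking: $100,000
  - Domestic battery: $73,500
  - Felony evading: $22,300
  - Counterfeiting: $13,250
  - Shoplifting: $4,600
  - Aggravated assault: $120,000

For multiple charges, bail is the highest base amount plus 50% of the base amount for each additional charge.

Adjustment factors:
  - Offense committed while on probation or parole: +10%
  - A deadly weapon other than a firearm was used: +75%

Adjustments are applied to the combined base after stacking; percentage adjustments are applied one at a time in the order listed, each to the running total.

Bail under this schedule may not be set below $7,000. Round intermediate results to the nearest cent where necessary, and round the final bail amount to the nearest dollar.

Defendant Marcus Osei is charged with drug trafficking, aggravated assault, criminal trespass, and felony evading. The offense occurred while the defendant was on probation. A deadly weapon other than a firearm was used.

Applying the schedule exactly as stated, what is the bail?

$351,601

Base amounts from the schedule: drug trafficking $100,000; aggravated assault $120,000; criminal trespass $3,000; felony evading $22,300.
Stacking rule: highest base plus 50% of each additional charge. Highest is aggravated assault at $120,000. Additional: $100,000 × 50% = $50,000; $3,000 × 50% = $1,500; $22,300 × 50% = $11,150. Combined base = $120,000 + $62,650 = $182,650.
Offense committed while on probation or parole (+10%): $182,650 × 1.1 = $200,915.
A deadly weapon other than a firearm was used (+75%): $200,915 × 1.75 = $351,601.25.
$351,601.25 is at or above the $7,000 minimum.
Rounded to the nearest dollar: $351,601.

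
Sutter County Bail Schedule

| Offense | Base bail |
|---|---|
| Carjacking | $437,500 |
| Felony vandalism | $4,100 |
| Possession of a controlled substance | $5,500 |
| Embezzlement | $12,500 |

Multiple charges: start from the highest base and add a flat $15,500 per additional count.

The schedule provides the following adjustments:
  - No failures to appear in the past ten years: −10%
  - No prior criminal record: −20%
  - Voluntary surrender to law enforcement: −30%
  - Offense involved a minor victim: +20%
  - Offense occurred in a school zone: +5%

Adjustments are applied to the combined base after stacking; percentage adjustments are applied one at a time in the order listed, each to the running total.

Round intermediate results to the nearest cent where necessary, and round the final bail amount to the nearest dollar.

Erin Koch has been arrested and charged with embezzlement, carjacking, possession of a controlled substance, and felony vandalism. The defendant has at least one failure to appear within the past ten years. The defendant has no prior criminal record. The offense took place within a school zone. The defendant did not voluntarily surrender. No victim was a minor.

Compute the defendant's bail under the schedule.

$406,560

Base amounts from the schedule: embezzlement $12,500; carjacking $437,500; possession of a controlled substance $5,500; felony vandalism $4,100.
Stacking rule: highest base plus $15,500 per additional charge. Highest is carjacking at $437,500; 3 additional charges → +$46,500. Combined base = $484,000.
No prior criminal record (−20%): $484,000 × 0.8 = $387,200.
Offense occurred in a school zone (+5%): $387,200 × 1.05 = $406,560.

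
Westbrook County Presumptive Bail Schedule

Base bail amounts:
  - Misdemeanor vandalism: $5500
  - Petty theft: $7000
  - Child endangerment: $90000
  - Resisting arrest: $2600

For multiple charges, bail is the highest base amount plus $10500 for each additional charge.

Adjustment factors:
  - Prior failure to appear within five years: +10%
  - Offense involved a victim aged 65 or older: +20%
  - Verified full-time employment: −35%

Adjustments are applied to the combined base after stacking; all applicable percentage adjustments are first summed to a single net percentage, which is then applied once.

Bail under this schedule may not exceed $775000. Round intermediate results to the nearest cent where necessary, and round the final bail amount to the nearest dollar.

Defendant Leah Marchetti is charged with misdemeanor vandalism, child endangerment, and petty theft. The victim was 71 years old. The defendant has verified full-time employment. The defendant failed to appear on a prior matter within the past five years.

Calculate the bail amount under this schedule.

Base amounts from the schedule: misdemeanor vandalism $5500; child endangerment $90000; petty theft $7000.
Stacking rule: highest base plus $10500 per additional charge. Highest is child endangerment at $90000; 2 additional charges → +$21000. Combined base = $111000.
Net percentage adjustment: +10% +20% −35% = −5%. $111000 × 0.95 = $105450.
$105450 is within the $775000 maximum.

$105450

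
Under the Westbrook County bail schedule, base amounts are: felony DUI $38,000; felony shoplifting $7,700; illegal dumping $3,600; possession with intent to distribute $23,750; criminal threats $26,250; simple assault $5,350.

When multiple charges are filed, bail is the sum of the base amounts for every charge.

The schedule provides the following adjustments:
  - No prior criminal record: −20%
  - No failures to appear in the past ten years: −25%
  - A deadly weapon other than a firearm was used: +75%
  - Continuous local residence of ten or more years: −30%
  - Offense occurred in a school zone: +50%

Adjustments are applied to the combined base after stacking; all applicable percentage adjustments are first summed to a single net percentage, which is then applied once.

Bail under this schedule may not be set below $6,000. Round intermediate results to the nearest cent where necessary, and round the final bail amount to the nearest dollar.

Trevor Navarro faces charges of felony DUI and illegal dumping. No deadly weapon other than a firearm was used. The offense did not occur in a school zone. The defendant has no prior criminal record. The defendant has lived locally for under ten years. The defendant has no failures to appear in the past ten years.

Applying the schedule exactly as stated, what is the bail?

Base amounts from the schedule: felony DUI $38,000; illegal dumping $3,600.
Stacking rule: sum of all bases. $38,000 + $3,600 = $41,600.
Net percentage adjustment: −20% −25% = −45%. $41,600 × 0.55 = $22,880.
$22,880 is at or above the $6,000 minimum.

$22,880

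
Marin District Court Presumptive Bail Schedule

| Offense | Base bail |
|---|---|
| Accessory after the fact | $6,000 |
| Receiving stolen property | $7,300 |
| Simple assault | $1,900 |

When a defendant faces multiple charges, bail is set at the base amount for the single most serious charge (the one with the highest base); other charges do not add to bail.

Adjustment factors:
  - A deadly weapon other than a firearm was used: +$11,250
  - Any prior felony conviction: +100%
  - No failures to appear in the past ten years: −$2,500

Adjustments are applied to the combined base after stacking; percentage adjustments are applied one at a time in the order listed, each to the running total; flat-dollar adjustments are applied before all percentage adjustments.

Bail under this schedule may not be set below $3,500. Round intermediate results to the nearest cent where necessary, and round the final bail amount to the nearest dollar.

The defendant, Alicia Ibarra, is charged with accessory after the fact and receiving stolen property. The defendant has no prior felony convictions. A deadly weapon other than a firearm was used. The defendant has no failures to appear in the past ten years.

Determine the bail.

Base amounts from the schedule: accessory after the fact $6,000; receiving stolen property $7,300.
Stacking rule: use the highest base only. Highest is receiving stolen property at $7,300. Combined base = $7,300.
A deadly weapon other than a firearm was used (+$11,250 flat): $7,300 + $11,250 = $18,550.
No failures to appear in the past ten years (−$2,500 flat): $18,550 − $2,500 = $16,050.
$16,050 is at or above the $3,500 minimum.

$16,050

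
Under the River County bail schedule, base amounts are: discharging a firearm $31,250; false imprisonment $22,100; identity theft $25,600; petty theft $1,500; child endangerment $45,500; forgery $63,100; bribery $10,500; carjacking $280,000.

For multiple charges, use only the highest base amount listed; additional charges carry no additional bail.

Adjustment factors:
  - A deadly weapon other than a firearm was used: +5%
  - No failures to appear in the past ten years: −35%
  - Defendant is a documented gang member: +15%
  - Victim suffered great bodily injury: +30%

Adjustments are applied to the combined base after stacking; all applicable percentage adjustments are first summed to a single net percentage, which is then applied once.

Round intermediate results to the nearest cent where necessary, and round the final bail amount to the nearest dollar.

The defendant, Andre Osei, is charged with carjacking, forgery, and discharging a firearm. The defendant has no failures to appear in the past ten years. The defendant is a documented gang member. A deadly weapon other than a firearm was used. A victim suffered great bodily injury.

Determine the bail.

$322,000

Base amounts from the schedule: carjacking $280,000; forgery $63,100; discharging a firearm $31,250.
Stacking rule: use the highest base only. Highest is carjacking at $280,000. Combined base = $280,000.
Net percentage adjustment: +5% −35% +15% +30% = +15%. $280,000 × 1.15 = $322,000.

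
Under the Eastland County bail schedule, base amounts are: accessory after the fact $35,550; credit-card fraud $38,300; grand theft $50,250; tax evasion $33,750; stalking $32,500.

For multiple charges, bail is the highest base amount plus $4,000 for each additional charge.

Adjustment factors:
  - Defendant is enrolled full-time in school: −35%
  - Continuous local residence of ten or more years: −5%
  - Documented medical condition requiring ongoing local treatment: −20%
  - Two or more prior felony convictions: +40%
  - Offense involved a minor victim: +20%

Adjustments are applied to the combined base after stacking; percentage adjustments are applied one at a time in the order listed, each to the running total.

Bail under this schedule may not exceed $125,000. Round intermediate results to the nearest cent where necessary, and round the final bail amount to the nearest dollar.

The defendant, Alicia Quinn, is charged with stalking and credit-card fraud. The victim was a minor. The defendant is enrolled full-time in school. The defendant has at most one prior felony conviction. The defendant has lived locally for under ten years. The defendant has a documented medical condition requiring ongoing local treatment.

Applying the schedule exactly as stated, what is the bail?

$26,395

Base amounts from the schedule: stalking $32,500; credit-card fraud $38,300.
Stacking rule: highest base plus $4,000 per additional charge. Highest is credit-card fraud at $38,300; 1 additional charge → +$4,000. Combined base = $42,300.
Defendant is enrolled full-time in school (−35%): $42,300 × 0.65 = $27,495.
Documented medical condition requiring ongoing local treatment (−20%): $27,495 × 0.8 = $21,996.
Offense involved a minor victim (+20%): $21,996 × 1.2 = $26,395.20.
$26,395.20 is within the $125,000 maximum.
Rounded to the nearest dollar: $26,395.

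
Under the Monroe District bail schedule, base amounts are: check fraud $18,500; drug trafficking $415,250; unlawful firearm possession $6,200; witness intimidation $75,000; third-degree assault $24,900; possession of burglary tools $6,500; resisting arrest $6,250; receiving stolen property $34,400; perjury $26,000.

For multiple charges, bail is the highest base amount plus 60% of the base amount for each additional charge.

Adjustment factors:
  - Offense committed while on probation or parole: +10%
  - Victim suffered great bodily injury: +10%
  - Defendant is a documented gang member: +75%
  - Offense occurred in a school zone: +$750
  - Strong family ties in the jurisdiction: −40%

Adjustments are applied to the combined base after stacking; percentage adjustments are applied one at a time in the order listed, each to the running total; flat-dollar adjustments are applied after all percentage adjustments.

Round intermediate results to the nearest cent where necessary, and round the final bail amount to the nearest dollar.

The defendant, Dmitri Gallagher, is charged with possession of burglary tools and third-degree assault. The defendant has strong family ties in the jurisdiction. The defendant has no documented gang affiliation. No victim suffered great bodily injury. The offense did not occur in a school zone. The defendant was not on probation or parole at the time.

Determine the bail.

Base amounts from the schedule: possession of burglary tools $6,500; third-degree assault $24,900.
Stacking rule: highest base plus 60% of each additional charge. Highest is third-degree assault at $24,900. Additional: $6,500 × 60% = $3,900. Combined base = $24,900 + $3,900 = $28,800.
Strong family ties in the jurisdiction (−40%): $28,800 × 0.6 = $17,280.

$17,280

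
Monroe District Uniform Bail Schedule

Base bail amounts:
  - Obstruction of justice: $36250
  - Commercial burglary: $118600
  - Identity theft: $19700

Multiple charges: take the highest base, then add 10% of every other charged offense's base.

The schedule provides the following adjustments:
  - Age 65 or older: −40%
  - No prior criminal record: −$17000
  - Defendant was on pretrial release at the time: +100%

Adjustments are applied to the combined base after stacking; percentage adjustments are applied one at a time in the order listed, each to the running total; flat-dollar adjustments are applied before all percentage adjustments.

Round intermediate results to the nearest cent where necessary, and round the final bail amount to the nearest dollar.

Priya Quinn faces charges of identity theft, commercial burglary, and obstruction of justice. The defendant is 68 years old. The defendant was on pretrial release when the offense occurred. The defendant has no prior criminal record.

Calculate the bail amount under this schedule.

Base amounts from the schedule: identity theft $19700; commercial burglary $118600; obstruction of justice $36250.
Stacking rule: highest base plus 10% of each additional charge. Highest is commercial burglary at $118600. Additional: $19700 × 10% = $1970; $36250 × 10% = $3625. Combined base = $118600 + $5595 = $124195.
No prior criminal record (−$17000 flat): $124195 − $17000 = $107195.
Age 65 or older (−40%): $107195 × 0.6 = $64317.
Defendant was on pretrial release at the time (+100%): $64317 × 2 = $128634.

$128634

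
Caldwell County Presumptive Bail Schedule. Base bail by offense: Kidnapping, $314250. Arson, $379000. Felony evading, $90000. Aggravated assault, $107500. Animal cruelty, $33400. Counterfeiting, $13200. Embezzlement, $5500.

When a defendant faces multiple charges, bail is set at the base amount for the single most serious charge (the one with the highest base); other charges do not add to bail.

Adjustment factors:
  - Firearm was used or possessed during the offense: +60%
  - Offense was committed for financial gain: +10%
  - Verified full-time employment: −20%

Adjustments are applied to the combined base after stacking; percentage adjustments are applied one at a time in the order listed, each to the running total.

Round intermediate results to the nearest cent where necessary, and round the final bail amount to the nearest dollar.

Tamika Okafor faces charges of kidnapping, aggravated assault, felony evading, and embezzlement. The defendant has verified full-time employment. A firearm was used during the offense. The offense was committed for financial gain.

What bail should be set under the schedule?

Base amounts from the schedule: kidnapping $314250; aggravated assault $107500; felony evading $90000; embezzlement $5500.
Stacking rule: use the highest base only. Highest is kidnapping at $314250. Combined base = $314250.
Firearm was used or possessed during the offense (+60%): $314250 × 1.6 = $502800.
Offense was committed for financial gain (+10%): $502800 × 1.1 = $553080.
Verified full-time employment (−20%): $553080 × 0.8 = $442464.

$442464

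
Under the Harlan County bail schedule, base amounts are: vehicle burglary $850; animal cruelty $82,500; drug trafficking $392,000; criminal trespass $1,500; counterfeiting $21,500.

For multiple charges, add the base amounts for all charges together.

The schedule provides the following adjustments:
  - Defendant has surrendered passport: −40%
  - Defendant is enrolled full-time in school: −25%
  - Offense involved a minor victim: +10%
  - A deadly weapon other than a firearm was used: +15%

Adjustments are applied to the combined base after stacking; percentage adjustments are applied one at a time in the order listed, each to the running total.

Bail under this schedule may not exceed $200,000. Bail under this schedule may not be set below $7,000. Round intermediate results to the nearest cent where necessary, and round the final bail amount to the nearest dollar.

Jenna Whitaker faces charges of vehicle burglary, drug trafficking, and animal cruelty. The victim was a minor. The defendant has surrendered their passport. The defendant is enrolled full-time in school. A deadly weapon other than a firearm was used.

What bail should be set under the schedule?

Base amounts from the schedule: vehicle burglary $850; drug trafficking $392,000; animal cruelty $82,500.
Stacking rule: sum of all bases. $850 + $392,000 + $82,500 = $475,350.
Defendant has surrendered passport (−40%): $475,350 × 0.6 = $285,210.
Defendant is enrolled full-time in school (−25%): $285,210 × 0.75 = $213,907.50.
Offense involved a minor victim (+10%): $213,907.50 × 1.1 = $235,298.25.
A deadly weapon other than a firearm was used (+15%): $235,298.25 × 1.15 = $270,592.99.
Result $270,592.99 exceeds the maximum of $200,000; bail is capped at $200,000.
$200,000 is at or above the $7,000 minimum.

$200,000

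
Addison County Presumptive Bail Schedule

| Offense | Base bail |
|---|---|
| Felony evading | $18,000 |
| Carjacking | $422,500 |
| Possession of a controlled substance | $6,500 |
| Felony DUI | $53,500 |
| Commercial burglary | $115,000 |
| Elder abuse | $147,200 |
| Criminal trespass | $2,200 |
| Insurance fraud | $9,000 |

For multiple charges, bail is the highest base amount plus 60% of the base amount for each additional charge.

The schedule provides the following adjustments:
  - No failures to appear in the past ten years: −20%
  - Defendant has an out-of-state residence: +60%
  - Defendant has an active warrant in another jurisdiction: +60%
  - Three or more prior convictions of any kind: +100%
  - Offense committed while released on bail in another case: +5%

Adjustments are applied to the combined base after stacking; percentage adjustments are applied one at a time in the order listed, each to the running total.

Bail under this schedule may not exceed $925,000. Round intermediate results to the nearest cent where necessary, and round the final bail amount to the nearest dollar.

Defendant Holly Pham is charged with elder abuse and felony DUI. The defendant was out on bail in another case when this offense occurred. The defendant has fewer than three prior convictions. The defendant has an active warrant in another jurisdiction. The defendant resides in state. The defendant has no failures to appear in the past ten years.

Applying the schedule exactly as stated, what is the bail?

Base amounts from the schedule: elder abuse $147,200; felony DUI $53,500.
Stacking rule: highest base plus 60% of each additional charge. Highest is elder abuse at $147,200. Additional: $53,500 × 60% = $32,100. Combined base = $147,200 + $32,100 = $179,300.
No failures to appear in the past ten years (−20%): $179,300 × 0.8 = $143,440.
Defendant has an active warrant in another jurisdiction (+60%): $143,440 × 1.6 = $229,504.
Offense committed while released on bail in another case (+5%): $229,504 × 1.05 = $240,979.20.
$240,979.20 is within the $925,000 maximum.
Rounded to the nearest dollar: $240,979.

$240,979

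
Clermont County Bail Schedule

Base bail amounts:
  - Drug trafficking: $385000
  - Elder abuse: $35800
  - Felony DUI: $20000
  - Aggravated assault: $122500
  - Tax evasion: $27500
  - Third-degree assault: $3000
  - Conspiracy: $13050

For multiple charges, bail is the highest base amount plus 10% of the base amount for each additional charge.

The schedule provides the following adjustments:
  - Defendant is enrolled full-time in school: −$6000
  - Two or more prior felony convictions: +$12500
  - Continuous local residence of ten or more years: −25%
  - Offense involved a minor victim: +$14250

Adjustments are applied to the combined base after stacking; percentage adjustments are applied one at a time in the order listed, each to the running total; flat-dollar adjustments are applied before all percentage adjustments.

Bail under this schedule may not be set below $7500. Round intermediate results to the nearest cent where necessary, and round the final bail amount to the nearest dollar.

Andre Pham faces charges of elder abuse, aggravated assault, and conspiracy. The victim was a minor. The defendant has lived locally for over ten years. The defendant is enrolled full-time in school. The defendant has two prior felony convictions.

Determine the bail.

$111101

Base amounts from the schedule: elder abuse $35800; aggravated assault $122500; conspiracy $13050.
Stacking rule: highest base plus 10% of each additional charge. Highest is aggravated assault at $122500. Additional: $35800 × 10% = $3580; $13050 × 10% = $1305. Combined base = $122500 + $4885 = $127385.
Defendant is enrolled full-time in school (−$6000 flat): $127385 − $6000 = $121385.
Two or more prior felony convictions (+$12500 flat): $121385 + $12500 = $133885.
Offense involved a minor victim (+$14250 flat): $133885 + $14250 = $148135.
Continuous local residence of ten or more years (−25%): $148135 × 0.75 = $111101.25.
$111101.25 is at or above the $7500 minimum.
Rounded to the nearest dollar: $111101.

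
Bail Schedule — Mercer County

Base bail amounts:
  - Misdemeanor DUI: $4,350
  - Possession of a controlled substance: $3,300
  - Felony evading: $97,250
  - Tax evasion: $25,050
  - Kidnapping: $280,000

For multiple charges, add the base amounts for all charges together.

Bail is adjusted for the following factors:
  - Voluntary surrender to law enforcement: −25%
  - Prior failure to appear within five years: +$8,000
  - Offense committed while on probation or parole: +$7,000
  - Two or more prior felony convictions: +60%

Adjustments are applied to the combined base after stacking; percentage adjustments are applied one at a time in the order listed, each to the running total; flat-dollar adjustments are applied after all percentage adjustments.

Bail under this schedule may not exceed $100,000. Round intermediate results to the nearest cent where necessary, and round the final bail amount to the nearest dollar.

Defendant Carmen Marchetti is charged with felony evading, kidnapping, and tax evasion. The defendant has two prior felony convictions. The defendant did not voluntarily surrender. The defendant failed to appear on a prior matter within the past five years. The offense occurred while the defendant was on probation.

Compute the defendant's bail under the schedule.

$100,000

Base amounts from the schedule: felony evading $97,250; kidnapping $280,000; tax evasion $25,050.
Stacking rule: sum of all bases. $97,250 + $280,000 + $25,050 = $402,300.
Two or more prior felony convictions (+60%): $402,300 × 1.6 = $643,680.
Prior failure to appear within five years (+$8,000 flat): $643,680 + $8,000 = $651,680.
Offense committed while on probation or parole (+$7,000 flat): $651,680 + $7,000 = $658,680.
Result $658,680 exceeds the maximum of $100,000; bail is capped at $100,000.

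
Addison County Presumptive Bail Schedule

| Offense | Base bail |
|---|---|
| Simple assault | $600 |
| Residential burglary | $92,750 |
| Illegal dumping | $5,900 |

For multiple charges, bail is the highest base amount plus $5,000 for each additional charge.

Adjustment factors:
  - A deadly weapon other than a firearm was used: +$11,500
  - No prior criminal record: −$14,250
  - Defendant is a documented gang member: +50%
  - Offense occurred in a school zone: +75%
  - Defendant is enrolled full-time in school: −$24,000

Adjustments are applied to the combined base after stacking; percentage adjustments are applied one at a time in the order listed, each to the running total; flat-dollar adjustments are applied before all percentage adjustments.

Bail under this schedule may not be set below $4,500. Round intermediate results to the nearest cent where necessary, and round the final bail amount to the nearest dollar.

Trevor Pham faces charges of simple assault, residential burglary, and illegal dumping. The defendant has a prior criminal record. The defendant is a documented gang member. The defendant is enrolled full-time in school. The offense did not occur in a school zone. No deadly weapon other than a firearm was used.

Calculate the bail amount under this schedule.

Base amounts from the schedule: simple assault $600; residential burglary $92,750; illegal dumping $5,900.
Stacking rule: highest base plus $5,000 per additional charge. Highest is residential burglary at $92,750; 2 additional charges → +$10,000. Combined base = $102,750.
Defendant is enrolled full-time in school (−$24,000 flat): $102,750 − $24,000 = $78,750.
Defendant is a documented gang member (+50%): $78,750 × 1.5 = $118,125.
$118,125 is at or above the $4,500 minimum.

$118,125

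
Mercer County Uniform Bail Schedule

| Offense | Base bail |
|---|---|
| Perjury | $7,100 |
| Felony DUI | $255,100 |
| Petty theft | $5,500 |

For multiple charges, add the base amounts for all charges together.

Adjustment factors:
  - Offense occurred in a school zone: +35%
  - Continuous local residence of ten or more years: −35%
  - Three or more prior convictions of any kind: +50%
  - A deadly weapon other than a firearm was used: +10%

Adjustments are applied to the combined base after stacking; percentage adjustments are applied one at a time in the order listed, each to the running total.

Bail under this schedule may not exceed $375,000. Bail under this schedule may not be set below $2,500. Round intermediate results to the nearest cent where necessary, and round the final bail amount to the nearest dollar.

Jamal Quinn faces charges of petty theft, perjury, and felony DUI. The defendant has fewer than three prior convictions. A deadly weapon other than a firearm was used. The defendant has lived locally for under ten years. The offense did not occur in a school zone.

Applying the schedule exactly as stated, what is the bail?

$294,470

Base amounts from the schedule: petty theft $5,500; perjury $7,100; felony DUI $255,100.
Stacking rule: sum of all bases. $5,500 + $7,100 + $255,100 = $267,700.
A deadly weapon other than a firearm was used (+10%): $267,700 × 1.1 = $294,470.
$294,470 is within the $375,000 maximum.
$294,470 is at or above the $2,500 minimum.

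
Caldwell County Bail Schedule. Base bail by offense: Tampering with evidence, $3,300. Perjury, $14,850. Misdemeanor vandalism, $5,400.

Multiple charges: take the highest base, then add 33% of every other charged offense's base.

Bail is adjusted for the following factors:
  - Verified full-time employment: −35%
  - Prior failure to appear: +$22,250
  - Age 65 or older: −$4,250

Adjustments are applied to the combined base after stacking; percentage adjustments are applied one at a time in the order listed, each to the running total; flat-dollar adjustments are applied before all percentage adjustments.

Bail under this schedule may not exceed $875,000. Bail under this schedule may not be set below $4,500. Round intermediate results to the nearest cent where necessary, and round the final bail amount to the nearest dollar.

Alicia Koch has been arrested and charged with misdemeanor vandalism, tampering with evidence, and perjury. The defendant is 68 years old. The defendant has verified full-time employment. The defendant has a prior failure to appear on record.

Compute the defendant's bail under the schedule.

Base amounts from the schedule: misdemeanor vandalism $5,400; tampering with evidence $3,300; perjury $14,850.
Stacking rule: highest base plus 33% of each additional charge. Highest is perjury at $14,850. Additional: $5,400 × 33% = $1,782; $3,300 × 33% = $1,089. Combined base = $14,850 + $2,871 = $17,721.
Prior failure to appear (+$22,250 flat): $17,721 + $22,250 = $39,971.
Age 65 or older (−$4,250 flat): $39,971 − $4,250 = $35,721.
Verified full-time employment (−35%): $35,721 × 0.65 = $23,218.65.
$23,218.65 is within the $875,000 maximum.
$23,218.65 is at or above the $4,500 minimum.
Rounded to the nearest dollar: $23,219.

$23,219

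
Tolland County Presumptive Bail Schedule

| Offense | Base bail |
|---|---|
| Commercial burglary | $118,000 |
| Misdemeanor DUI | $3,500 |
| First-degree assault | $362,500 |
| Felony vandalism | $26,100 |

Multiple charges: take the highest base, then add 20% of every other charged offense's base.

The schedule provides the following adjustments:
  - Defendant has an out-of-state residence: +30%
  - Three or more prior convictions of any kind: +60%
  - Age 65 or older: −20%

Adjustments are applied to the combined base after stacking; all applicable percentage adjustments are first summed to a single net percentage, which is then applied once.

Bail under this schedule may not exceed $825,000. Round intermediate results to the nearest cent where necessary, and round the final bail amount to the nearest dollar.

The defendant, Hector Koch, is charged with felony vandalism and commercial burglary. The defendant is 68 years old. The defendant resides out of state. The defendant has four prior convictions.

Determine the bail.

Base amounts from the schedule: felony vandalism $26,100; commercial burglary $118,000.
Stacking rule: highest base plus 20% of each additional charge. Highest is commercial burglary at $118,000. Additional: $26,100 × 20% = $5,220. Combined base = $118,000 + $5,220 = $123,220.
Net percentage adjustment: +30% +60% −20% = +70%. $123,220 × 1.7 = $209,474.
$209,474 is within the $825,000 maximum.

$209,474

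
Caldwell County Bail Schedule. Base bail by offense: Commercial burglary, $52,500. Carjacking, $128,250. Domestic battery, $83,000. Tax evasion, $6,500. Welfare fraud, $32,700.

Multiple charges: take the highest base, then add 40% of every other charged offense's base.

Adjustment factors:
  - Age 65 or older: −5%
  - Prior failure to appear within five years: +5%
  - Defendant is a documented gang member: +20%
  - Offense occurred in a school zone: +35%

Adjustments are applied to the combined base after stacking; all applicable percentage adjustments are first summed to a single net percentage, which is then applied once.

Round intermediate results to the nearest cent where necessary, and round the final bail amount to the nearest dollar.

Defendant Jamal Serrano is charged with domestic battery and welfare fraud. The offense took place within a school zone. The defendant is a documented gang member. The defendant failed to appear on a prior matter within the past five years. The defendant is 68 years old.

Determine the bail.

Base amounts from the schedule: domestic battery $83,000; welfare fraud $32,700.
Stacking rule: highest base plus 40% of each additional charge. Highest is domestic battery at $83,000. Additional: $32,700 × 40% = $13,080. Combined base = $83,000 + $13,080 = $96,080.
Net percentage adjustment: −5% +5% +20% +35% = +55%. $96,080 × 1.55 = $148,924.

$148,924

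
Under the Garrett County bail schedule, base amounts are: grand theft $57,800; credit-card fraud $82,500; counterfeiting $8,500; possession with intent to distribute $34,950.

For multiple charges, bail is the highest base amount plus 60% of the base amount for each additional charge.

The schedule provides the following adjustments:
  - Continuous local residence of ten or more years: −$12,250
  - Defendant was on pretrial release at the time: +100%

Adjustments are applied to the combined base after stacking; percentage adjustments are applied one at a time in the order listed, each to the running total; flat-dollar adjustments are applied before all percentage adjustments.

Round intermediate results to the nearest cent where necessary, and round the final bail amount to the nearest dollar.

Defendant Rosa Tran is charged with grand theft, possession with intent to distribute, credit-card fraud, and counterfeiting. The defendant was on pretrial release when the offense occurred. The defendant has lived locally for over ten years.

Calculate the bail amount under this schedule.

$262,000

Base amounts from the schedule: grand theft $57,800; possession with intent to distribute $34,950; credit-card fraud $82,500; counterfeiting $8,500.
Stacking rule: highest base plus 60% of each additional charge. Highest is credit-card fraud at $82,500. Additional: $57,800 × 60% = $34,680; $34,950 × 60% = $20,970; $8,500 × 60% = $5,100. Combined base = $82,500 + $60,750 = $143,250.
Continuous local residence of ten or more years (−$12,250 flat): $143,250 − $12,250 = $131,000.
Defendant was on pretrial release at the time (+100%): $131,000 × 2 = $262,000.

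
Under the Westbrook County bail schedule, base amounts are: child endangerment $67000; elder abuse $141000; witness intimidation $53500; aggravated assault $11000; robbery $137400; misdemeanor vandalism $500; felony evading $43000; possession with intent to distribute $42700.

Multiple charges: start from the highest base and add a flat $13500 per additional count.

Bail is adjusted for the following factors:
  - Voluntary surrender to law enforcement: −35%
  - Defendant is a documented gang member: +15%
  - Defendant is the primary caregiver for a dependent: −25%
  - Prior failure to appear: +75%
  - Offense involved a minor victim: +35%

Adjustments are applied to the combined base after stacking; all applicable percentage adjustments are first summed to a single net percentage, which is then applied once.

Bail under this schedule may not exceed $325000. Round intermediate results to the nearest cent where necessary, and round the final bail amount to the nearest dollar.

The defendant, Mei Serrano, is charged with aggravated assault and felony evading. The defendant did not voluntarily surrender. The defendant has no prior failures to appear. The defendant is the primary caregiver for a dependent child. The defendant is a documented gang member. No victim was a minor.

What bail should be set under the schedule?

$50850

Base amounts from the schedule: aggravated assault $11000; felony evading $43000.
Stacking rule: highest base plus $13500 per additional charge. Highest is felony evading at $43000; 1 additional charge → +$13500. Combined base = $56500.
Net percentage adjustment: +15% −25% = −10%. $56500 × 0.9 = $50850.
$50850 is within the $325000 maximum.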